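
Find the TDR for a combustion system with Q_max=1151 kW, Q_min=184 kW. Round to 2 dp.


TDR = Q_max / Q_min
TDR = 1151 / 184 = 6.26


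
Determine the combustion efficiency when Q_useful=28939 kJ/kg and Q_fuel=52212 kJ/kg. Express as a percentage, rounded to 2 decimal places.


Efficiency = (Q_useful / Q_fuel) * 100
Efficiency = (28939 / 52212) * 100
Efficiency = 0.5543 * 100 = 55.43%


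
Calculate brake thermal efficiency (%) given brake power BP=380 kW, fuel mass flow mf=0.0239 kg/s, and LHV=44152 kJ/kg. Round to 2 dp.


eta_BTE = (BP / (mf * LHV)) * 100
Denominator = 0.0239 * 44152 = 1055.2328 kW
eta_BTE = (380 / 1055.2328) * 100 = 36.01%


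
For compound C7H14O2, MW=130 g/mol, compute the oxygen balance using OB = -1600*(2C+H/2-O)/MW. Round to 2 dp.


OB = -1600 * (2C + H/2 - O) / MW
Inner = 2*7 + 14/2 - 2 = 19.00
OB = -1600 * 19.00 / 130 = -233.85%


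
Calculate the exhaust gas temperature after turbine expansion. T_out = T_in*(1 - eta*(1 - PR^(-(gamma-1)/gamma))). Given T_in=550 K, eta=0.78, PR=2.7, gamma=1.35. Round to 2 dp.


T_out = T_in * (1 - eta * (1 - PR^(-(gamma-1)/gamma)))
Exponent = -(1.35-1)/1.35 = -0.25925926
PR^exp = 2.7^(-0.25925926) = 0.77297411
Factor = 1 - 0.78*(1 - 0.77297411) = 0.82291981
T_out = 550 * 0.82291981 = 452.61 K


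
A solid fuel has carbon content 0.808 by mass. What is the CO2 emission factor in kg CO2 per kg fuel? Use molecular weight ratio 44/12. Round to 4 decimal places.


EF = C_frac * (M_CO2 / M_C)
EF = 0.808 * (44/12)
EF = 0.808 * 3.666667 = 2.9627 kg_CO2/kg_fuel


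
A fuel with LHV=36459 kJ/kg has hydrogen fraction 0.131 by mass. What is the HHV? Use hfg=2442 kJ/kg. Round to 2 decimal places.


HHV = LHV + hfg * 9 * H
Water addition = 2442 * 9 * 0.131 = 2879.118 kJ/kg
HHV = 36459 + 2879.118 = 39338.12 kJ/kg


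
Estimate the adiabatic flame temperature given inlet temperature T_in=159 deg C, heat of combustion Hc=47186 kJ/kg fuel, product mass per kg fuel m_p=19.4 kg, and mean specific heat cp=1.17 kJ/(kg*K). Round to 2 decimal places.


T_ad = T_in + Hc / (m_p * cp)
Denominator = 19.4 * 1.17 = 22.6980
Temperature rise = 47186 / 22.6980 = 2078.86 K
T_ad = 159 + 2078.86 = 2237.86 deg C


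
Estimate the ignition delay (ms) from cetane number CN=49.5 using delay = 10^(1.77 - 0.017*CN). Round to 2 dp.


delay = 10^(1.77 - 0.017*CN)
Exponent = 1.77 - 0.017*49.5 = 0.9285
delay = 10^0.9285 = 8.48 ms


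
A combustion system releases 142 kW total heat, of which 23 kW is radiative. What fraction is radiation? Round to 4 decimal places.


f_rad = Q_rad / Q_total
f_rad = 23 / 142 = 0.1620


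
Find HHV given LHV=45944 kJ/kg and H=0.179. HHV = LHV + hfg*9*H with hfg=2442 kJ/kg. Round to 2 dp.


HHV = LHV + hfg * 9 * H
Water addition = 2442 * 9 * 0.179 = 3934.062 kJ/kg
HHV = 45944 + 3934.062 = 49878.06 kJ/kg


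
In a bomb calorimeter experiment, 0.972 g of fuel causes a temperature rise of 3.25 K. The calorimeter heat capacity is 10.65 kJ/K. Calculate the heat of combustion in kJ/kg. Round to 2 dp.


Hc = C_cal * delta_T / m_fuel
Q_released = 10.65 * 3.25 = 34.6125 kJ
m_fuel = 0.972 g = 0.972/1000 kg = 0.000972 kg
Hc = 34.6125 / 0.000972 = 35609.57 kJ/kg


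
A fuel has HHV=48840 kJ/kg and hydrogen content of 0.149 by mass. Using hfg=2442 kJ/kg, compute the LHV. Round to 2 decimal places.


LHV = HHV - hfg * 9 * H
Water correction = 2442 * 9 * 0.149 = 3274.722 kJ/kg
LHV = 48840 - 3274.722 = 45565.28 kJ/kg


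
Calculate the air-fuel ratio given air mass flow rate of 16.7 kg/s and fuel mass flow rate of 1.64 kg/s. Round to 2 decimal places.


AFR = m_air / m_fuel
AFR = 16.7 / 1.64 = 10.18


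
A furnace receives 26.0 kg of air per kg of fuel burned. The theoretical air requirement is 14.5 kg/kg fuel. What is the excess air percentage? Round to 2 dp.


Excess air = actual - stoichiometric = 26.0 - 14.5 = 11.50 kg/kg fuel
Excess air % = (excess / stoich) * 100 = (11.50 / 14.5) * 100 = 79.31%


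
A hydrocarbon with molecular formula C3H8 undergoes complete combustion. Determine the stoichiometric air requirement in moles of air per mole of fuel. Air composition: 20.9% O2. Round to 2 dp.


Balanced combustion: C3H8 + 5 O2 -> 3 CO2 + 4 H2O
O2 needed = C + H/4 = 3 + 8/4 = 5.00 moles
Air moles = O2 / 0.209 = 5.00 / 0.209 = 23.92 moles air


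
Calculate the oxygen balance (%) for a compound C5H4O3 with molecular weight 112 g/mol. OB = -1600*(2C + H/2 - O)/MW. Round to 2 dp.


OB = -1600 * (2C + H/2 - O) / MW
Inner = 2*5 + 4/2 - 3 = 9.00
OB = -1600 * 9.00 / 112 = -128.57%


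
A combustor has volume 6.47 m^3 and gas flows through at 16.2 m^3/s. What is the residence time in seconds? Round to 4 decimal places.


tau = V / Q_flow
tau = 6.47 / 16.2 = 0.3994 s


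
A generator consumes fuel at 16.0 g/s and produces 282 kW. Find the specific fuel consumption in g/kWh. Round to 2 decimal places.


SFC = (mf / BP) * 3600
Rate = 16.0 / 282 = 0.056738 g/(s*kW)
SFC = 0.056738 * 3600 = 204.26 g/kWh


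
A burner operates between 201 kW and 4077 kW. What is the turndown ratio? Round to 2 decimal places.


TDR = Q_max / Q_min
TDR = 4077 / 201 = 20.28


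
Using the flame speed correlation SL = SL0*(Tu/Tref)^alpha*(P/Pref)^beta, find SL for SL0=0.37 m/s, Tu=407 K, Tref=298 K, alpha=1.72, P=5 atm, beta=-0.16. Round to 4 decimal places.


SL = SL0 * (Tu/Tref)^alpha * (P/Pref)^beta
T ratio = 407/298 = 1.36577181
(T ratio)^alpha = 1.36577181^1.72 = 1.709426
(P/Pref)^beta = 5^(-0.16) = 0.772974
SL = 0.37 * 1.709426 * 0.772974 = 0.4889 m/s


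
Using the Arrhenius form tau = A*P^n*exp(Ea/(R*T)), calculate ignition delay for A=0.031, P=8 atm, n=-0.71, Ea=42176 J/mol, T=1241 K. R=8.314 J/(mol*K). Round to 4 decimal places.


tau = A * P^n * exp(Ea/(R*T))
P^n = 8^(-0.71) = 0.22845786
Ea/(R*T) = 42176/(8.314*1241) = 4.087743
exp(Ea/(R*T)) = 59.605213
tau = 0.031 * 0.22845786 * 59.605213 = 0.4221 ms


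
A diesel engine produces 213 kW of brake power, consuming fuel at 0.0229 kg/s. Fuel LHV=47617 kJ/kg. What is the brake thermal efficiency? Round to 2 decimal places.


eta_BTE = (BP / (mf * LHV)) * 100
Denominator = 0.0229 * 47617 = 1090.4293 kW
eta_BTE = (213 / 1090.4293) * 100 = 19.53%


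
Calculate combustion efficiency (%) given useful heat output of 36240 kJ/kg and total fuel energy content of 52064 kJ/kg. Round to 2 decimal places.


Efficiency = (Q_useful / Q_fuel) * 100
Efficiency = (36240 / 52064) * 100
Efficiency = 0.6961 * 100 = 69.61%


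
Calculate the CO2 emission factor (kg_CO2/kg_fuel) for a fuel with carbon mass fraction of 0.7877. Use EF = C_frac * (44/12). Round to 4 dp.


EF = C_frac * (M_CO2 / M_C)
EF = 0.7877 * (44/12)
EF = 0.7877 * 3.666667 = 2.8882 kg_CO2/kg_fuel


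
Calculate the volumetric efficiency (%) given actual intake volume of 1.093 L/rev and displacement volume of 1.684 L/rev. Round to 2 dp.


eta_v = (V_actual / V_disp) * 100
Ratio = 1.093 / 1.684 = 0.6490
eta_v = 0.6490 * 100 = 64.90%


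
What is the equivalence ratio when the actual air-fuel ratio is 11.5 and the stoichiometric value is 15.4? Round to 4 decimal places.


phi = AFR_stoich / AFR_actual
phi = 15.4 / 11.5 = 1.3391


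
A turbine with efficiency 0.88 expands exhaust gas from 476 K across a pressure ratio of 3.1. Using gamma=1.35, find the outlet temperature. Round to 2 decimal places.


T_out = T_in * (1 - eta * (1 - PR^(-(gamma-1)/gamma)))
Exponent = -(1.35-1)/1.35 = -0.25925926
PR^exp = 3.1^(-0.25925926) = 0.74577862
Factor = 1 - 0.88*(1 - 0.74577862) = 0.77628519
T_out = 476 * 0.77628519 = 369.51 K


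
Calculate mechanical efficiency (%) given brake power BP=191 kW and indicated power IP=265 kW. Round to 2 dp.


eta_mech = (BP / IP) * 100
Ratio = 191 / 265 = 0.7208
eta_mech = 0.7208 * 100 = 72.08%


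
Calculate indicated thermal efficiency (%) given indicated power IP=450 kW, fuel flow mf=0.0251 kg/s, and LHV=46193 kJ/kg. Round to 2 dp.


eta_ith = (IP / (mf * LHV)) * 100
Denominator = 0.0251 * 46193 = 1159.4443 kW
eta_ith = (450 / 1159.4443) * 100 = 38.81%


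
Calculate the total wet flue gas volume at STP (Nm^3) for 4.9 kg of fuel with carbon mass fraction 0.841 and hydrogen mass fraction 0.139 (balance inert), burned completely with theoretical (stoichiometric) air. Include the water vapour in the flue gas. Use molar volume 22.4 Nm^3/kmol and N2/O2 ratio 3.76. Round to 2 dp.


Per kg fuel: CO2 = (C/12 kmol)*22.4 = (0.841/12)*22.4 = 1.56987 Nm^3
Per kg fuel: H2O = (H/2 kmol)*22.4 = (0.139/2)*22.4 = 1.55680 Nm^3
O2 needed per kg fuel = C/12 + H/4 = 0.841/12 + 0.139/4 = 0.10483333 kmol
Per kg fuel: N2 = O2*3.76*22.4 = 0.10483333*3.76*22.4 = 8.82948 Nm^3
Total per kg = 1.56987 + 1.55680 + 8.82948 = 11.95615 Nm^3
Total = 11.95615 * 4.9 = 58.59 Nm^3


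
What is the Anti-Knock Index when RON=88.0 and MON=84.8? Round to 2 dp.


AKI = (RON + MON) / 2
AKI = (88.0 + 84.8) / 2
AKI = 172.8 / 2 = 86.40


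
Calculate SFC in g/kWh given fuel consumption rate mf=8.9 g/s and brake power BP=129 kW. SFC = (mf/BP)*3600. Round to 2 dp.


SFC = (mf / BP) * 3600
Rate = 8.9 / 129 = 0.068992 g/(s*kW)
SFC = 0.068992 * 3600 = 248.37 g/kWh


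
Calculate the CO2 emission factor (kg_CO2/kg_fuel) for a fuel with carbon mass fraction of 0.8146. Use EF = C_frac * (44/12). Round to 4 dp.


EF = C_frac * (M_CO2 / M_C)
EF = 0.8146 * (44/12)
EF = 0.8146 * 3.666667 = 2.9869 kg_CO2/kg_fuel


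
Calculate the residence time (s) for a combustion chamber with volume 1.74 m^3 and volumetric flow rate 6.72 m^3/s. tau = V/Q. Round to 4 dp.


tau = V / Q_flow
tau = 1.74 / 6.72 = 0.2589 s


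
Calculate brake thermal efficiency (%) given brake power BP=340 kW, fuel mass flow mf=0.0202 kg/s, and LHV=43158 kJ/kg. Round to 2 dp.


eta_BTE = (BP / (mf * LHV)) * 100
Denominator = 0.0202 * 43158 = 871.7916 kW
eta_BTE = (340 / 871.7916) * 100 = 39.00%


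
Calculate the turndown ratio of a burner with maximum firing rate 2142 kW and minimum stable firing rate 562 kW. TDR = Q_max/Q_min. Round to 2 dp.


TDR = Q_max / Q_min
TDR = 2142 / 562 = 3.81


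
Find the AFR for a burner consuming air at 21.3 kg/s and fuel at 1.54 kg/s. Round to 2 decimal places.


AFR = m_air / m_fuel
AFR = 21.3 / 1.54 = 13.83


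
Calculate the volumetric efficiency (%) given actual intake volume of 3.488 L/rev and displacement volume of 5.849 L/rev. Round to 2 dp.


eta_v = (V_actual / V_disp) * 100
Ratio = 3.488 / 5.849 = 0.5963
eta_v = 0.5963 * 100 = 59.63%


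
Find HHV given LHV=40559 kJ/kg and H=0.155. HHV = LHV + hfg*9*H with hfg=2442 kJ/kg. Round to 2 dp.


HHV = LHV + hfg * 9 * H
Water addition = 2442 * 9 * 0.155 = 3406.590 kJ/kg
HHV = 40559 + 3406.590 = 43965.59 kJ/kg


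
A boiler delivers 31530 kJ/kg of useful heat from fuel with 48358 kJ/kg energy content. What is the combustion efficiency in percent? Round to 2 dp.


Efficiency = (Q_useful / Q_fuel) * 100
Efficiency = (31530 / 48358) * 100
Efficiency = 0.6520 * 100 = 65.20%


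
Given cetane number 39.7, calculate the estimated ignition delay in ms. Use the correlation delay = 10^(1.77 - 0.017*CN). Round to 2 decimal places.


delay = 10^(1.77 - 0.017*CN)
Exponent = 1.77 - 0.017*39.7 = 1.0951
delay = 10^1.0951 = 12.45 ms


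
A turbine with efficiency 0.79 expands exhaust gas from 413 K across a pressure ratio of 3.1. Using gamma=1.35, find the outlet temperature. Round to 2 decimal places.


T_out = T_in * (1 - eta * (1 - PR^(-(gamma-1)/gamma)))
Exponent = -(1.35-1)/1.35 = -0.25925926
PR^exp = 3.1^(-0.25925926) = 0.74577862
Factor = 1 - 0.79*(1 - 0.74577862) = 0.79916511
T_out = 413 * 0.79916511 = 330.06 K


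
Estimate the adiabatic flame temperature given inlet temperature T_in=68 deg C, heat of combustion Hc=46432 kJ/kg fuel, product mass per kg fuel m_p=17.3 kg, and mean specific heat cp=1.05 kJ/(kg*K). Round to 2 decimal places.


T_ad = T_in + Hc / (m_p * cp)
Denominator = 17.3 * 1.05 = 18.1650
Temperature rise = 46432 / 18.1650 = 2556.12 K
T_ad = 68 + 2556.12 = 2624.12 deg C


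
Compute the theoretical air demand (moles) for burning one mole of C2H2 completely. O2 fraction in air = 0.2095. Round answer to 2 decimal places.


Balanced combustion: C2H2 + 2.5 O2 -> 2 CO2 + 1 H2O
O2 needed = C + H/4 = 2 + 2/4 = 2.50 moles
Air moles = O2 / 0.2095 = 2.50 / 0.2095 = 11.93 moles air


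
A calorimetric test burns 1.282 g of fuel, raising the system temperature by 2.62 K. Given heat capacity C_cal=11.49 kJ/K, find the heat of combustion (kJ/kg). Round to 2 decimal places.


Hc = C_cal * delta_T / m_fuel
Q_released = 11.49 * 2.62 = 30.1038 kJ
m_fuel = 1.282 g = 1.282/1000 kg = 0.001282 kg
Hc = 30.1038 / 0.001282 = 23481.90 kJ/kg


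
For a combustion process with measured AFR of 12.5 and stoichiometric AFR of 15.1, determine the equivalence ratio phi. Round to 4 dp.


phi = AFR_stoich / AFR_actual
phi = 15.1 / 12.5 = 1.2080


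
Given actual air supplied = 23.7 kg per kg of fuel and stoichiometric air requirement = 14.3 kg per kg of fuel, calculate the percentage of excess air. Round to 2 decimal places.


Excess air = actual - stoichiometric = 23.7 - 14.3 = 9.40 kg/kg fuel
Excess air % = (excess / stoich) * 100 = (9.40 / 14.3) * 100 = 65.73%


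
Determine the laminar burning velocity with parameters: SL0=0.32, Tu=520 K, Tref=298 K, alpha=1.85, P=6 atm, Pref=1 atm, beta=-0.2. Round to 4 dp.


SL = SL0 * (Tu/Tref)^alpha * (P/Pref)^beta
T ratio = 520/298 = 1.74496644
(T ratio)^alpha = 1.74496644^1.85 = 2.800955
(P/Pref)^beta = 6^(-0.2) = 0.698827
SL = 0.32 * 2.800955 * 0.698827 = 0.6264 m/s


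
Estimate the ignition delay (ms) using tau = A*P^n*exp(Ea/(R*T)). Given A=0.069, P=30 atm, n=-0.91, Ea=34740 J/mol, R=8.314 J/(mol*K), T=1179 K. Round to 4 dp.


tau = A * P^n * exp(Ea/(R*T))
P^n = 30^(-0.91) = 0.04527096
Ea/(R*T) = 34740/(8.314*1179) = 3.544100
exp(Ea/(R*T)) = 34.608530
tau = 0.069 * 0.04527096 * 34.608530 = 0.1081 ms


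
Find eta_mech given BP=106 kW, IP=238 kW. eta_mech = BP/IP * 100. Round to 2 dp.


eta_mech = (BP / IP) * 100
Ratio = 106 / 238 = 0.4454
eta_mech = 0.4454 * 100 = 44.54%


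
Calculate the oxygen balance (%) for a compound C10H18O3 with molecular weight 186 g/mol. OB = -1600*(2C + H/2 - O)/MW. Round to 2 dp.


OB = -1600 * (2C + H/2 - O) / MW
Inner = 2*10 + 18/2 - 3 = 26.00
OB = -1600 * 26.00 / 186 = -223.66%


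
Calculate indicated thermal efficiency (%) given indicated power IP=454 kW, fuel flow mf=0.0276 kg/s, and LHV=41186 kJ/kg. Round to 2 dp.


eta_ith = (IP / (mf * LHV)) * 100
Denominator = 0.0276 * 41186 = 1136.7336 kW
eta_ith = (454 / 1136.7336) * 100 = 39.94%


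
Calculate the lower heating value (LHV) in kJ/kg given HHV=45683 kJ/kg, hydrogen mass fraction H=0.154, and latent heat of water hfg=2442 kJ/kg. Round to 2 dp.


LHV = HHV - hfg * 9 * H
Water correction = 2442 * 9 * 0.154 = 3384.612 kJ/kg
LHV = 45683 - 3384.612 = 42298.39 kJ/kg


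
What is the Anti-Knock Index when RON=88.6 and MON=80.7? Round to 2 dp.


AKI = (RON + MON) / 2
AKI = (88.6 + 80.7) / 2
AKI = 169.3 / 2 = 84.65


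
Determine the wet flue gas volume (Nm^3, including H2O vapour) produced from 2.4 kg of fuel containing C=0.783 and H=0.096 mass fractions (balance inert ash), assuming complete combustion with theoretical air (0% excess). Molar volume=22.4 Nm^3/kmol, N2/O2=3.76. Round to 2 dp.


Per kg fuel: CO2 = (C/12 kmol)*22.4 = (0.783/12)*22.4 = 1.46160 Nm^3
Per kg fuel: H2O = (H/2 kmol)*22.4 = (0.096/2)*22.4 = 1.07520 Nm^3
O2 needed per kg fuel = C/12 + H/4 = 0.783/12 + 0.096/4 = 0.08925000 kmol
Per kg fuel: N2 = O2*3.76*22.4 = 0.08925000*3.76*22.4 = 7.51699 Nm^3
Total per kg = 1.46160 + 1.07520 + 7.51699 = 10.05379 Nm^3
Total = 10.05379 * 2.4 = 24.13 Nm^3


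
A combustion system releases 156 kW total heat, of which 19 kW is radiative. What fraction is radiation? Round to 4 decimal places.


f_rad = Q_rad / Q_total
f_rad = 19 / 156 = 0.1218


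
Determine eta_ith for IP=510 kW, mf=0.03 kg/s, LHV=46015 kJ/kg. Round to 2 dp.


eta_ith = (IP / (mf * LHV)) * 100
Denominator = 0.03 * 46015 = 1380.4500 kW
eta_ith = (510 / 1380.4500) * 100 = 36.94%


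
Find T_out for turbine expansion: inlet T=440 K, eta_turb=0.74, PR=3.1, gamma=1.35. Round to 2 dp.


T_out = T_in * (1 - eta * (1 - PR^(-(gamma-1)/gamma)))
Exponent = -(1.35-1)/1.35 = -0.25925926
PR^exp = 3.1^(-0.25925926) = 0.74577862
Factor = 1 - 0.74*(1 - 0.74577862) = 0.81187618
T_out = 440 * 0.81187618 = 357.23 K


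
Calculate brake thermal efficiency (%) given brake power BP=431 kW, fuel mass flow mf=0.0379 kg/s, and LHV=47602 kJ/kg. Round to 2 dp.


eta_BTE = (BP / (mf * LHV)) * 100
Denominator = 0.0379 * 47602 = 1804.1158 kW
eta_BTE = (431 / 1804.1158) * 100 = 23.89%


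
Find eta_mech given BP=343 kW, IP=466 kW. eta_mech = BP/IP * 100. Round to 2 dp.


eta_mech = (BP / IP) * 100
Ratio = 343 / 466 = 0.7361
eta_mech = 0.7361 * 100 = 73.61%


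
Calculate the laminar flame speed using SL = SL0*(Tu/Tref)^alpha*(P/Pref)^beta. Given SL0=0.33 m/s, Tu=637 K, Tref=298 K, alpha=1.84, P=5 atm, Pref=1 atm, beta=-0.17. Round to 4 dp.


SL = SL0 * (Tu/Tref)^alpha * (P/Pref)^beta
T ratio = 637/298 = 2.13758389
(T ratio)^alpha = 2.13758389^1.84 = 4.046305
(P/Pref)^beta = 5^(-0.17) = 0.760633
SL = 0.33 * 4.046305 * 0.760633 = 1.0157 m/s


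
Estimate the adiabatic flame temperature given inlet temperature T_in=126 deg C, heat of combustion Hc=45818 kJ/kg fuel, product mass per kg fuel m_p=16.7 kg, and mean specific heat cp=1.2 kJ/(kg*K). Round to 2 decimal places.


T_ad = T_in + Hc / (m_p * cp)
Denominator = 16.7 * 1.2 = 20.0400
Temperature rise = 45818 / 20.0400 = 2286.33 K
T_ad = 126 + 2286.33 = 2412.33 deg C


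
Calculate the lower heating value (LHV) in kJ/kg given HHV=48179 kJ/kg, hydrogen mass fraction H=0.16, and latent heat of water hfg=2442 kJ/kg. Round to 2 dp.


LHV = HHV - hfg * 9 * H
Water correction = 2442 * 9 * 0.16 = 3516.480 kJ/kg
LHV = 48179 - 3516.480 = 44662.52 kJ/kg


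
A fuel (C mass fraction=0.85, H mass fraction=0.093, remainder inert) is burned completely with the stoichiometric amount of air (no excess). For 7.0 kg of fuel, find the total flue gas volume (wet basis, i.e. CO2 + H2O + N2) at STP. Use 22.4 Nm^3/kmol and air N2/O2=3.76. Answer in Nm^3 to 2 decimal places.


Per kg fuel: CO2 = (C/12 kmol)*22.4 = (0.85/12)*22.4 = 1.58667 Nm^3
Per kg fuel: H2O = (H/2 kmol)*22.4 = (0.093/2)*22.4 = 1.04160 Nm^3
O2 needed per kg fuel = C/12 + H/4 = 0.85/12 + 0.093/4 = 0.09408333 kmol
Per kg fuel: N2 = O2*3.76*22.4 = 0.09408333*3.76*22.4 = 7.92407 Nm^3
Total per kg = 1.58667 + 1.04160 + 7.92407 = 10.55234 Nm^3
Total = 10.55234 * 7.0 = 73.87 Nm^3


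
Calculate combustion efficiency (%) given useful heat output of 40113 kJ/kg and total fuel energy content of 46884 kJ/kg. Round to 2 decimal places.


Efficiency = (Q_useful / Q_fuel) * 100
Efficiency = (40113 / 46884) * 100
Efficiency = 0.8556 * 100 = 85.56%


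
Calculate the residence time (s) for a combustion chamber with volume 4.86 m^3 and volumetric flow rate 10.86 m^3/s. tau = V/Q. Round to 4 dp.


tau = V / Q_flow
tau = 4.86 / 10.86 = 0.4475 s


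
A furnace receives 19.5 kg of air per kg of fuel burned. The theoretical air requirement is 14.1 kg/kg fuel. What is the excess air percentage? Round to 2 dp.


Excess air = actual - stoichiometric = 19.5 - 14.1 = 5.40 kg/kg fuel
Excess air % = (excess / stoich) * 100 = (5.40 / 14.1) * 100 = 38.30%


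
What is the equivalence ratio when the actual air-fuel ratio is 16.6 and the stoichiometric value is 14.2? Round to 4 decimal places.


phi = AFR_stoich / AFR_actual
phi = 14.2 / 16.6 = 0.8554


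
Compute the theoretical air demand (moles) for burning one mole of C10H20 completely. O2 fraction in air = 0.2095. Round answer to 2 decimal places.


Balanced combustion: C10H20 + 15 O2 -> 10 CO2 + 10 H2O
O2 needed = C + H/4 = 10 + 20/4 = 15.00 moles
Air moles = O2 / 0.2095 = 15.00 / 0.2095 = 71.60 moles air


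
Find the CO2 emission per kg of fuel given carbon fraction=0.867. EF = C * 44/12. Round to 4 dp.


EF = C_frac * (M_CO2 / M_C)
EF = 0.867 * (44/12)
EF = 0.867 * 3.666667 = 3.1790 kg_CO2/kg_fuel


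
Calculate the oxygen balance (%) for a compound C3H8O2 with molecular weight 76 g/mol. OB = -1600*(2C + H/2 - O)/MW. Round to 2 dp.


OB = -1600 * (2C + H/2 - O) / MW
Inner = 2*3 + 8/2 - 2 = 8.00
OB = -1600 * 8.00 / 76 = -168.42%


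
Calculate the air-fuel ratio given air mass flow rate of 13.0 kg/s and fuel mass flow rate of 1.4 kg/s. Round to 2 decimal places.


AFR = m_air / m_fuel
AFR = 13.0 / 1.4 = 9.29


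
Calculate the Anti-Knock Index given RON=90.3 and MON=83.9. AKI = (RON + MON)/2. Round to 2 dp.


AKI = (RON + MON) / 2
AKI = (90.3 + 83.9) / 2
AKI = 174.2 / 2 = 87.10


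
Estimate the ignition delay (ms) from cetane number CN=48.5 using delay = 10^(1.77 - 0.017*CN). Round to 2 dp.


delay = 10^(1.77 - 0.017*CN)
Exponent = 1.77 - 0.017*48.5 = 0.9455
delay = 10^0.9455 = 8.82 ms


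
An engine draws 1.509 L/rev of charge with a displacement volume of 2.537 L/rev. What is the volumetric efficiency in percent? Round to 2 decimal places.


eta_v = (V_actual / V_disp) * 100
Ratio = 1.509 / 2.537 = 0.5948
eta_v = 0.5948 * 100 = 59.48%


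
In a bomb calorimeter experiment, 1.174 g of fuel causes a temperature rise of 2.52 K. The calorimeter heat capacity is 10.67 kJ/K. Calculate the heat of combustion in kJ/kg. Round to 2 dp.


Hc = C_cal * delta_T / m_fuel
Q_released = 10.67 * 2.52 = 26.8884 kJ
m_fuel = 1.174 g = 1.174/1000 kg = 0.001174 kg
Hc = 26.8884 / 0.001174 = 22903.24 kJ/kg


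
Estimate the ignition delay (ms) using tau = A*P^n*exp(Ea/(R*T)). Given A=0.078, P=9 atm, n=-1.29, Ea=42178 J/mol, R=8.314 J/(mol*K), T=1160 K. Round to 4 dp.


tau = A * P^n * exp(Ea/(R*T))
P^n = 9^(-1.29) = 0.05875261
Ea/(R*T) = 42178/(8.314*1160) = 4.373388
exp(Ea/(R*T)) = 79.311857
tau = 0.078 * 0.05875261 * 79.311857 = 0.3635 ms


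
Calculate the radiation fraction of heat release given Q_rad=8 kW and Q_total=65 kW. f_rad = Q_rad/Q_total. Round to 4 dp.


f_rad = Q_rad / Q_total
f_rad = 8 / 65 = 0.1231


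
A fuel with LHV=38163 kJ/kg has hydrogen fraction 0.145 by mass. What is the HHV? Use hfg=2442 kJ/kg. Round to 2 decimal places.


HHV = LHV + hfg * 9 * H
Water addition = 2442 * 9 * 0.145 = 3186.810 kJ/kg
HHV = 38163 + 3186.810 = 41349.81 kJ/kg


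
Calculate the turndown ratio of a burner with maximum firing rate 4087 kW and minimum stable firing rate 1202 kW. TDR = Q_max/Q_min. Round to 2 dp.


TDR = Q_max / Q_min
TDR = 4087 / 1202 = 3.40


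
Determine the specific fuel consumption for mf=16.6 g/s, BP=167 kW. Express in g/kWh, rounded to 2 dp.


SFC = (mf / BP) * 3600
Rate = 16.6 / 167 = 0.099401 g/(s*kW)
SFC = 0.099401 * 3600 = 357.84 g/kWh


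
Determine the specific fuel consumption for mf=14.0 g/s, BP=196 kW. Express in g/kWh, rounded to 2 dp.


SFC = (mf / BP) * 3600
Rate = 14.0 / 196 = 0.071429 g/(s*kW)
SFC = 0.071429 * 3600 = 257.14 g/kWh


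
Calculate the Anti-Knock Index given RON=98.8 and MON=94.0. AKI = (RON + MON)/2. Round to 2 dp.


AKI = (RON + MON) / 2
AKI = (98.8 + 94.0) / 2
AKI = 192.8 / 2 = 96.40


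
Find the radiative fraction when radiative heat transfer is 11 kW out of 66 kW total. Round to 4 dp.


f_rad = Q_rad / Q_total
f_rad = 11 / 66 = 0.1667


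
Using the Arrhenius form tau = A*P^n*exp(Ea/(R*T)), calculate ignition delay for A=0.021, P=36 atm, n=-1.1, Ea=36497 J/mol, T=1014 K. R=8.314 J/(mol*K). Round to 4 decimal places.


tau = A * P^n * exp(Ea/(R*T))
P^n = 36^(-1.1) = 0.01941186
Ea/(R*T) = 36497/(8.314*1014) = 4.329215
exp(Ea/(R*T)) = 75.884722
tau = 0.021 * 0.01941186 * 75.884722 = 0.0309 ms


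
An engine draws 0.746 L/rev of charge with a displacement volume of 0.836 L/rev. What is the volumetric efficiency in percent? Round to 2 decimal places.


eta_v = (V_actual / V_disp) * 100
Ratio = 0.746 / 0.836 = 0.8923
eta_v = 0.8923 * 100 = 89.23%


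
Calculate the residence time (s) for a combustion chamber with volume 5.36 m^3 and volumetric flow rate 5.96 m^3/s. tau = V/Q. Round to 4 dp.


tau = V / Q_flow
tau = 5.36 / 5.96 = 0.8993 s


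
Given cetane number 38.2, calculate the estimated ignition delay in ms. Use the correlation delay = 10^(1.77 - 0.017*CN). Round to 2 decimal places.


delay = 10^(1.77 - 0.017*CN)
Exponent = 1.77 - 0.017*38.2 = 1.1206
delay = 10^1.1206 = 13.20 ms


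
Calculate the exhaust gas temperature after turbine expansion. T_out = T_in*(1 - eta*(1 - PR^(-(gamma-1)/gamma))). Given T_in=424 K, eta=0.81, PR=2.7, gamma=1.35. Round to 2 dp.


T_out = T_in * (1 - eta * (1 - PR^(-(gamma-1)/gamma)))
Exponent = -(1.35-1)/1.35 = -0.25925926
PR^exp = 2.7^(-0.25925926) = 0.77297411
Factor = 1 - 0.81*(1 - 0.77297411) = 0.81610903
T_out = 424 * 0.81610903 = 346.03 K


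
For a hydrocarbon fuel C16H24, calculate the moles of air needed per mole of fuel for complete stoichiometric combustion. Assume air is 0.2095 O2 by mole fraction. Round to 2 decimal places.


Balanced combustion: C16H24 + 22 O2 -> 16 CO2 + 12 H2O
O2 needed = C + H/4 = 16 + 24/4 = 22.00 moles
Air moles = O2 / 0.2095 = 22.00 / 0.2095 = 105.01 moles air


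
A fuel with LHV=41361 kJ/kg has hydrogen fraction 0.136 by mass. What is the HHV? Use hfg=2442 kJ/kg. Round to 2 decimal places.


HHV = LHV + hfg * 9 * H
Water addition = 2442 * 9 * 0.136 = 2989.008 kJ/kg
HHV = 41361 + 2989.008 = 44350.01 kJ/kg


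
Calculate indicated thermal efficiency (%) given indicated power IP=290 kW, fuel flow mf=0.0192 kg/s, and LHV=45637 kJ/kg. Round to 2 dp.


eta_ith = (IP / (mf * LHV)) * 100
Denominator = 0.0192 * 45637 = 876.2304 kW
eta_ith = (290 / 876.2304) * 100 = 33.10%


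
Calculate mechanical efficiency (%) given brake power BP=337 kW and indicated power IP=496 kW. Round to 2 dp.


eta_mech = (BP / IP) * 100
Ratio = 337 / 496 = 0.6794
eta_mech = 0.6794 * 100 = 67.94%


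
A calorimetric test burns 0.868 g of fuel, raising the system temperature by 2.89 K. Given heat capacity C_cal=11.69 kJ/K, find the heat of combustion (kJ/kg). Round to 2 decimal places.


Hc = C_cal * delta_T / m_fuel
Q_released = 11.69 * 2.89 = 33.7841 kJ
m_fuel = 0.868 g = 0.868/1000 kg = 0.000868 kg
Hc = 33.7841 / 0.000868 = 38921.77 kJ/kg


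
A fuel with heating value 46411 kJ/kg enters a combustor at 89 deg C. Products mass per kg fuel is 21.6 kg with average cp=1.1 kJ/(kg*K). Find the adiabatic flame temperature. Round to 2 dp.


T_ad = T_in + Hc / (m_p * cp)
Denominator = 21.6 * 1.1 = 23.7600
Temperature rise = 46411 / 23.7600 = 1953.32 K
T_ad = 89 + 1953.32 = 2042.32 deg C


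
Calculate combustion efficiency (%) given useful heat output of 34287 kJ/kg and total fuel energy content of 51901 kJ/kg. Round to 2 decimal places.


Efficiency = (Q_useful / Q_fuel) * 100
Efficiency = (34287 / 51901) * 100
Efficiency = 0.6606 * 100 = 66.06%


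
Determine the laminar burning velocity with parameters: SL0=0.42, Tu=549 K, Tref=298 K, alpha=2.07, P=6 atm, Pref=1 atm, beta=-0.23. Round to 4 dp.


SL = SL0 * (Tu/Tref)^alpha * (P/Pref)^beta
T ratio = 549/298 = 1.84228188
(T ratio)^alpha = 1.84228188^2.07 = 3.542314
(P/Pref)^beta = 6^(-0.23) = 0.662255
SL = 0.42 * 3.542314 * 0.662255 = 0.9853 m/s


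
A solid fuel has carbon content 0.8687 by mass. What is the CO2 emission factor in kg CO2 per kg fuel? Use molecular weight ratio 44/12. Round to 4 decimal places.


EF = C_frac * (M_CO2 / M_C)
EF = 0.8687 * (44/12)
EF = 0.8687 * 3.666667 = 3.1852 kg_CO2/kg_fuel


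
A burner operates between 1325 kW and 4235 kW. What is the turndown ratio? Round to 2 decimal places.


TDR = Q_max / Q_min
TDR = 4235 / 1325 = 3.20


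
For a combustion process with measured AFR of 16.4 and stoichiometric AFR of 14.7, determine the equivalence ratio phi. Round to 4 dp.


phi = AFR_stoich / AFR_actual
phi = 14.7 / 16.4 = 0.8963


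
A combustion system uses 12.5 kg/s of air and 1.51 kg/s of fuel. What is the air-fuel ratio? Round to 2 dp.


AFR = m_air / m_fuel
AFR = 12.5 / 1.51 = 8.28


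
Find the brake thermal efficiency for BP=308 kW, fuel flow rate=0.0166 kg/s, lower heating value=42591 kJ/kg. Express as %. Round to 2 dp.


eta_BTE = (BP / (mf * LHV)) * 100
Denominator = 0.0166 * 42591 = 707.0106 kW
eta_BTE = (308 / 707.0106) * 100 = 43.56%


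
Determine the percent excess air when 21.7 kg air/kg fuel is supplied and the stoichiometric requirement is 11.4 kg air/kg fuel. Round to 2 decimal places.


Excess air = actual - stoichiometric = 21.7 - 11.4 = 10.30 kg/kg fuel
Excess air % = (excess / stoich) * 100 = (10.30 / 11.4) * 100 = 90.35%


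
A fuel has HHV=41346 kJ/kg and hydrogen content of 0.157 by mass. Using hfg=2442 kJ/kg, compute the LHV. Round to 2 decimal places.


LHV = HHV - hfg * 9 * H
Water correction = 2442 * 9 * 0.157 = 3450.546 kJ/kg
LHV = 41346 - 3450.546 = 37895.45 kJ/kg


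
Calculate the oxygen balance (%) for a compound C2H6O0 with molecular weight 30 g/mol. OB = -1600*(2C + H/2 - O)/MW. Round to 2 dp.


OB = -1600 * (2C + H/2 - O) / MW
Inner = 2*2 + 6/2 - 0 = 7.00
OB = -1600 * 7.00 / 30 = -373.33%


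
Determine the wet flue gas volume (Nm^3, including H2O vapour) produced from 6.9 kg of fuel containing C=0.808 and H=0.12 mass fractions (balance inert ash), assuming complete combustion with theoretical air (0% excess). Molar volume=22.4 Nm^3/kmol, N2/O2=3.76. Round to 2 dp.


Per kg fuel: CO2 = (C/12 kmol)*22.4 = (0.808/12)*22.4 = 1.50827 Nm^3
Per kg fuel: H2O = (H/2 kmol)*22.4 = (0.12/2)*22.4 = 1.34400 Nm^3
O2 needed per kg fuel = C/12 + H/4 = 0.808/12 + 0.12/4 = 0.09733333 kmol
Per kg fuel: N2 = O2*3.76*22.4 = 0.09733333*3.76*22.4 = 8.19780 Nm^3
Total per kg = 1.50827 + 1.34400 + 8.19780 = 11.05007 Nm^3
Total = 11.05007 * 6.9 = 76.25 Nm^3


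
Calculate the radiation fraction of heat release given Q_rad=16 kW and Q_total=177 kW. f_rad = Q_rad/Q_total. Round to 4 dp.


f_rad = Q_rad / Q_total
f_rad = 16 / 177 = 0.0904


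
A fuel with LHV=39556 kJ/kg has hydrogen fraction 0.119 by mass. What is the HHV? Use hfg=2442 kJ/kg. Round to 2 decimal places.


HHV = LHV + hfg * 9 * H
Water addition = 2442 * 9 * 0.119 = 2615.382 kJ/kg
HHV = 39556 + 2615.382 = 42171.38 kJ/kg


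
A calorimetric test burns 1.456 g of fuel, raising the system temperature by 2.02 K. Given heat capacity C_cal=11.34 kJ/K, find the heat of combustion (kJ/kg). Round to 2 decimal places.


Hc = C_cal * delta_T / m_fuel
Q_released = 11.34 * 2.02 = 22.9068 kJ
m_fuel = 1.456 g = 1.456/1000 kg = 0.001456 kg
Hc = 22.9068 / 0.001456 = 15732.69 kJ/kg


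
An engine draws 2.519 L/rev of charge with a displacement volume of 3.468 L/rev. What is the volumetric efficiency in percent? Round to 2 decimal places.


eta_v = (V_actual / V_disp) * 100
Ratio = 2.519 / 3.468 = 0.7264
eta_v = 0.7264 * 100 = 72.64%


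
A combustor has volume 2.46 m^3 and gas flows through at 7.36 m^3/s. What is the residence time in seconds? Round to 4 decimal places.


tau = V / Q_flow
tau = 2.46 / 7.36 = 0.3342 s


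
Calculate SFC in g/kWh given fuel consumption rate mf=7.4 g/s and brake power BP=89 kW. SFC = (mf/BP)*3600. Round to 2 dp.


SFC = (mf / BP) * 3600
Rate = 7.4 / 89 = 0.083146 g/(s*kW)
SFC = 0.083146 * 3600 = 299.33 g/kWh


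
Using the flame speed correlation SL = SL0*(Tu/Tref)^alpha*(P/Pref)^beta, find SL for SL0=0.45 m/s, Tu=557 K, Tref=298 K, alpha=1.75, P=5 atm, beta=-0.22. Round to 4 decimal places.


SL = SL0 * (Tu/Tref)^alpha * (P/Pref)^beta
T ratio = 557/298 = 1.86912752
(T ratio)^alpha = 1.86912752^1.75 = 2.987914
(P/Pref)^beta = 5^(-0.22) = 0.701821
SL = 0.45 * 2.987914 * 0.701821 = 0.9436 m/s


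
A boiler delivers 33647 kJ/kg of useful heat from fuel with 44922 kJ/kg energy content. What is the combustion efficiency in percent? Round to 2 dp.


Efficiency = (Q_useful / Q_fuel) * 100
Efficiency = (33647 / 44922) * 100
Efficiency = 0.7490 * 100 = 74.90%


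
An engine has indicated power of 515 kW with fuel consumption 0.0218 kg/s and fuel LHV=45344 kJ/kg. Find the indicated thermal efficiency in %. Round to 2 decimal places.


eta_ith = (IP / (mf * LHV)) * 100
Denominator = 0.0218 * 45344 = 988.4992 kW
eta_ith = (515 / 988.4992) * 100 = 52.10%


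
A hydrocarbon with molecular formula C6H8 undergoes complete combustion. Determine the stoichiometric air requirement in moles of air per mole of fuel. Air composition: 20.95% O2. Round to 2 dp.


Balanced combustion: C6H8 + 8 O2 -> 6 CO2 + 4 H2O
O2 needed = C + H/4 = 6 + 8/4 = 8.00 moles
Air moles = O2 / 0.2095 = 8.00 / 0.2095 = 38.19 moles air


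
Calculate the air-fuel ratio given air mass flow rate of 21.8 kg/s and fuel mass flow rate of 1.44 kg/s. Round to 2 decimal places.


AFR = m_air / m_fuel
AFR = 21.8 / 1.44 = 15.14


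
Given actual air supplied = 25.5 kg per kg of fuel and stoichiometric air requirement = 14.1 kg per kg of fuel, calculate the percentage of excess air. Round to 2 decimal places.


Excess air = actual - stoichiometric = 25.5 - 14.1 = 11.40 kg/kg fuel
Excess air % = (excess / stoich) * 100 = (11.40 / 14.1) * 100 = 80.85%


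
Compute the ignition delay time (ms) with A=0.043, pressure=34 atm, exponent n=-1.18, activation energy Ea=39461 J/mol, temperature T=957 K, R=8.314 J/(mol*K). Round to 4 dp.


tau = A * P^n * exp(Ea/(R*T))
P^n = 34^(-1.18) = 0.01559031
Ea/(R*T) = 39461/(8.314*957) = 4.959594
exp(Ea/(R*T)) = 142.535919
tau = 0.043 * 0.01559031 * 142.535919 = 0.0956 ms


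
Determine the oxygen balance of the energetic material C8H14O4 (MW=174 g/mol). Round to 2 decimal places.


OB = -1600 * (2C + H/2 - O) / MW
Inner = 2*8 + 14/2 - 4 = 19.00
OB = -1600 * 19.00 / 174 = -174.71%


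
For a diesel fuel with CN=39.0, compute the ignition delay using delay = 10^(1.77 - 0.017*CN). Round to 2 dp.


delay = 10^(1.77 - 0.017*CN)
Exponent = 1.77 - 0.017*39.0 = 1.1070
delay = 10^1.1070 = 12.79 ms


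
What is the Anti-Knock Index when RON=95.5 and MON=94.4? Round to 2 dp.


AKI = (RON + MON) / 2
AKI = (95.5 + 94.4) / 2
AKI = 189.9 / 2 = 94.95


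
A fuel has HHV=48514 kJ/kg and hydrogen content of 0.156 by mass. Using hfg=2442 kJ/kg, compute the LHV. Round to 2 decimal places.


LHV = HHV - hfg * 9 * H
Water correction = 2442 * 9 * 0.156 = 3428.568 kJ/kg
LHV = 48514 - 3428.568 = 45085.43 kJ/kg


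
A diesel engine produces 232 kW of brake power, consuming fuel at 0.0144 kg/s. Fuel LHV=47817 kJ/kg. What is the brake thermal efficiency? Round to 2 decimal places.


eta_BTE = (BP / (mf * LHV)) * 100
Denominator = 0.0144 * 47817 = 688.5648 kW
eta_BTE = (232 / 688.5648) * 100 = 33.69%


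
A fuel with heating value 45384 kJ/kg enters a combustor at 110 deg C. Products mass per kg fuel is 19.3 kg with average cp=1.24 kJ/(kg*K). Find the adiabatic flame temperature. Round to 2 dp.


T_ad = T_in + Hc / (m_p * cp)
Denominator = 19.3 * 1.24 = 23.9320
Temperature rise = 45384 / 23.9320 = 1896.37 K
T_ad = 110 + 1896.37 = 2006.37 deg C


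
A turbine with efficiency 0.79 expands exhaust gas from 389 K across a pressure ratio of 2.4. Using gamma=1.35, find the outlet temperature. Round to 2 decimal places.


T_out = T_in * (1 - eta * (1 - PR^(-(gamma-1)/gamma)))
Exponent = -(1.35-1)/1.35 = -0.25925926
PR^exp = 2.4^(-0.25925926) = 0.79694200
Factor = 1 - 0.79*(1 - 0.79694200) = 0.83958418
T_out = 389 * 0.83958418 = 326.60 K


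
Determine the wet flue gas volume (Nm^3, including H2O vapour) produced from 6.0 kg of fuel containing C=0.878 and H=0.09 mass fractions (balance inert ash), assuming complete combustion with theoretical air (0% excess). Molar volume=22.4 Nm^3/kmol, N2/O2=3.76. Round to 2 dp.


Per kg fuel: CO2 = (C/12 kmol)*22.4 = (0.878/12)*22.4 = 1.63893 Nm^3
Per kg fuel: H2O = (H/2 kmol)*22.4 = (0.09/2)*22.4 = 1.00800 Nm^3
O2 needed per kg fuel = C/12 + H/4 = 0.878/12 + 0.09/4 = 0.09566667 kmol
Per kg fuel: N2 = O2*3.76*22.4 = 0.09566667*3.76*22.4 = 8.05743 Nm^3
Total per kg = 1.63893 + 1.00800 + 8.05743 = 10.70436 Nm^3
Total = 10.70436 * 6.0 = 64.23 Nm^3


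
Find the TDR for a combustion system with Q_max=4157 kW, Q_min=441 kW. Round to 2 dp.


TDR = Q_max / Q_min
TDR = 4157 / 441 = 9.43


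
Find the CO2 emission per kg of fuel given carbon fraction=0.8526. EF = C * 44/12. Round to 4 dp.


EF = C_frac * (M_CO2 / M_C)
EF = 0.8526 * (44/12)
EF = 0.8526 * 3.666667 = 3.1262 kg_CO2/kg_fuel


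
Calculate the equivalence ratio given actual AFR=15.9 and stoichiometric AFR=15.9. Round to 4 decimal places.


phi = AFR_stoich / AFR_actual
phi = 15.9 / 15.9 = 1.0000


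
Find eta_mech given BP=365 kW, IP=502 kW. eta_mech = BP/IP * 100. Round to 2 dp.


eta_mech = (BP / IP) * 100
Ratio = 365 / 502 = 0.7271
eta_mech = 0.7271 * 100 = 72.71%


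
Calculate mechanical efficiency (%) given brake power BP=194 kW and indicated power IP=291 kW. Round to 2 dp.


eta_mech = (BP / IP) * 100
Ratio = 194 / 291 = 0.6667
eta_mech = 0.6667 * 100 = 66.67%


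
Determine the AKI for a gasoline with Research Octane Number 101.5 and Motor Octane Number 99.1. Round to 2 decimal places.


AKI = (RON + MON) / 2
AKI = (101.5 + 99.1) / 2
AKI = 200.6 / 2 = 100.30


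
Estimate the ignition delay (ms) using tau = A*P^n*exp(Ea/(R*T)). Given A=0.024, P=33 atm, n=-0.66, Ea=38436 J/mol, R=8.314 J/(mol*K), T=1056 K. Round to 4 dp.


tau = A * P^n * exp(Ea/(R*T))
P^n = 33^(-0.66) = 0.09949031
Ea/(R*T) = 38436/(8.314*1056) = 4.377884
exp(Ea/(R*T)) = 79.669272
tau = 0.024 * 0.09949031 * 79.669272 = 0.1902 ms


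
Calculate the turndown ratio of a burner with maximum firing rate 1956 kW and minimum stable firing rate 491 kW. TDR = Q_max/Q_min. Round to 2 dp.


TDR = Q_max / Q_min
TDR = 1956 / 491 = 3.98


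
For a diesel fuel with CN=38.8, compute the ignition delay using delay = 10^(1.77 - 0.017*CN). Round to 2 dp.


delay = 10^(1.77 - 0.017*CN)
Exponent = 1.77 - 0.017*38.8 = 1.1104
delay = 10^1.1104 = 12.89 ms


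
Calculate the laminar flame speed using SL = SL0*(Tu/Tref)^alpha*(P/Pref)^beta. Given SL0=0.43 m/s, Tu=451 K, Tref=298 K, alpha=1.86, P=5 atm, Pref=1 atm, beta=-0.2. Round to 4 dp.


SL = SL0 * (Tu/Tref)^alpha * (P/Pref)^beta
T ratio = 451/298 = 1.51342282
(T ratio)^alpha = 1.51342282^1.86 = 2.161355
(P/Pref)^beta = 5^(-0.2) = 0.724780
SL = 0.43 * 2.161355 * 0.724780 = 0.6736 m/s


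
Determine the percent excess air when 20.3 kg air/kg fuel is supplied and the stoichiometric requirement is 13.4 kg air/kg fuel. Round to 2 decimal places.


Excess air = actual - stoichiometric = 20.3 - 13.4 = 6.90 kg/kg fuel
Excess air % = (excess / stoich) * 100 = (6.90 / 13.4) * 100 = 51.49%


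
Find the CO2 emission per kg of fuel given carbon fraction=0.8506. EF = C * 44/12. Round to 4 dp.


EF = C_frac * (M_CO2 / M_C)
EF = 0.8506 * (44/12)
EF = 0.8506 * 3.666667 = 3.1189 kg_CO2/kg_fuel


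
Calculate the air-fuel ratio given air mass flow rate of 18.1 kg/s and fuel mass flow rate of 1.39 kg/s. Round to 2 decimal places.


AFR = m_air / m_fuel
AFR = 18.1 / 1.39 = 13.02


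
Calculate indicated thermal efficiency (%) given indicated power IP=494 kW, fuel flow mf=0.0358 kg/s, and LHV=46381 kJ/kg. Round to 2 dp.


eta_ith = (IP / (mf * LHV)) * 100
Denominator = 0.0358 * 46381 = 1660.4398 kW
eta_ith = (494 / 1660.4398) * 100 = 29.75%


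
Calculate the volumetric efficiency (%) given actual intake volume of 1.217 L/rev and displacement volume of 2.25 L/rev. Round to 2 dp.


eta_v = (V_actual / V_disp) * 100
Ratio = 1.217 / 2.25 = 0.5409
eta_v = 0.5409 * 100 = 54.09%


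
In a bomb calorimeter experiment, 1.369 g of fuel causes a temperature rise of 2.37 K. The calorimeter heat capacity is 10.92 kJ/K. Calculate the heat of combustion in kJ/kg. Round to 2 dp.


Hc = C_cal * delta_T / m_fuel
Q_released = 10.92 * 2.37 = 25.8804 kJ
m_fuel = 1.369 g = 1.369/1000 kg = 0.001369 kg
Hc = 25.8804 / 0.001369 = 18904.60 kJ/kg
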